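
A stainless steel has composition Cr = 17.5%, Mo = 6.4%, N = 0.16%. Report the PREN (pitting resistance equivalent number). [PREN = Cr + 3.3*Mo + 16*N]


Apply the PREN formula: PREN = Cr + 3.3*Mo + 16*N
PREN = 17.5 + 3.3*6.4 + 16*0.16
PREN = 17.5 + 21.12 + 2.56 = 41.18

41.18


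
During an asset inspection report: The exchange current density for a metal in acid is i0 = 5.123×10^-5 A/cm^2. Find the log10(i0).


i0 = 5.123×10^-5 A/cm^2
log10(i0) = -4.29

-4.29


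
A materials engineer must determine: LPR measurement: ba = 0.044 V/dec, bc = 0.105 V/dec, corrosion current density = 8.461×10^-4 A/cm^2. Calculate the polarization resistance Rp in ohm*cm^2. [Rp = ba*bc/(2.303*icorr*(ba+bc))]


Apply the Stern-Geary equation: Rp = ba*bc / (2.303*icorr*(ba+bc))
ba*bc = 0.044*0.105 = 0.00462
ba+bc = 0.149; 2.303*icorr*(ba+bc) = 2.303*8.461×10^-4*0.149 = 2.9033668×10^-4
Rp = 0.00462 / 2.9033668×10^-4 = 15.91 ohm*cm^2

15.91 ohm*cm^2


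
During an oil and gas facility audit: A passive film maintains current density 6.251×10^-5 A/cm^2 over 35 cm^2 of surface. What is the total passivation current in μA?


I = i_pass * A, then convert A → μA (×10^6)
I = 6.251×10^-5 * 35 * 10^6 = 2187.85 μA

2187.85 μA


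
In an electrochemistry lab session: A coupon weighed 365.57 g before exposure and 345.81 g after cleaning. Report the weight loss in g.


Weight loss = initial − final
WL = 365.57 − 345.81 = 19.76 g

19.76 g


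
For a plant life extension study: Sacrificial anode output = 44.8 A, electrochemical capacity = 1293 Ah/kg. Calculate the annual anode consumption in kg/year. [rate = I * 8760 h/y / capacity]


Annual consumption = current * hours per year / capacity
Rate = 44.8 * 8760 / 1293 = 303.5 kg/year

303.5 kg/year


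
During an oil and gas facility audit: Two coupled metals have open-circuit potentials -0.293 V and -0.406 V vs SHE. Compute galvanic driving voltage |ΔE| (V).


Driving voltage is the absolute potential difference.
|ΔE| = |-0.293 − (-0.406)| = 0.113 V

0.113 V


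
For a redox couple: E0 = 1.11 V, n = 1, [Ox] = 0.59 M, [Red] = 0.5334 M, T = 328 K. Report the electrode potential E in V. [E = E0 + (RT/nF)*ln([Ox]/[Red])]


Apply the Nernst equation: E = E0 + (RT/nF)*ln([Ox]/[Red])
Step 1: RT/nF = 8.314*328/(1*96485) = 0.02826338 V
Step 2: [Ox]/[Red] = 0.59/0.5334 = 1.106112
Step 3: ln(1.106112) = 0.100851
Step 4: correction = 0.02826338 * 0.100851 = 0.003 V
E = 1.11 + 0.003 = 1.113 V

1.113 V


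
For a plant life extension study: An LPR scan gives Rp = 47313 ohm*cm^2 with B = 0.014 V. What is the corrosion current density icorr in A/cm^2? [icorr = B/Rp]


Apply the Stern-Geary relation: icorr = B / Rp
icorr = 0.014 / 47313 = 2.959×10^-7 A/cm^2

2.959×10^-7 A/cm^2


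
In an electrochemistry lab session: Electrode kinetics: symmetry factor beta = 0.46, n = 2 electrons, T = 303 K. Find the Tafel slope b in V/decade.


Apply the Tafel slope relation: b = 2.303*R*T/(beta*n*F)
Numerator: 2.303 * 8.314 * 303 = 5801.58
Denominator: 0.46 * 2 * 96485 = 88766.2
b = 5801.58 / 88766.2 = 0.0654 V/decade

0.0654 V/decade


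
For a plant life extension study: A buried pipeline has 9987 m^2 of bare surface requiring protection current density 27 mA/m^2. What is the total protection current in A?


I = area * current density, then convert mA → A (÷1000)
I = 9987 * 27 / 1000 = 269.65 A

269.65 A


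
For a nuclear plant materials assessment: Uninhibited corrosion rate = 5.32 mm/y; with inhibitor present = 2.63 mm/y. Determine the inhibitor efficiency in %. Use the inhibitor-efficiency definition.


Apply the inhibitor-efficiency definition: IE = (CR_blank − CR_inh)/CR_blank × 100
IE = (5.32 − 2.63) / 5.32 × 100
IE = 2.69 / 5.32 × 100 = 50.6 %

50.6 %


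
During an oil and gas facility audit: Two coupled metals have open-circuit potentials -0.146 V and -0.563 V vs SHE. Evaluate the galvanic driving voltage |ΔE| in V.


Driving voltage is the absolute potential difference.
|ΔE| = |-0.146 − (-0.563)| = 0.417 V

0.417 V


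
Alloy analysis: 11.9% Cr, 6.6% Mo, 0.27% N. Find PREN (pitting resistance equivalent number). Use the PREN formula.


Apply the PREN formula: PREN = Cr + 3.3*Mo + 16*N
PREN = 11.9 + 3.3*6.6 + 16*0.27
PREN = 11.9 + 21.78 + 4.32 = 38.0

38.0


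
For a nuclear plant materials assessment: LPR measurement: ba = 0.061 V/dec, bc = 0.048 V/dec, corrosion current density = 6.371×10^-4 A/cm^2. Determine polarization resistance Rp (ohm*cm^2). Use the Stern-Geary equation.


Apply the Stern-Geary equation: Rp = ba*bc / (2.303*icorr*(ba+bc))
ba*bc = 0.061*0.048 = 0.002928
ba+bc = 0.109; 2.303*icorr*(ba+bc) = 2.303*6.371×10^-4*0.109 = 1.599293×10^-4
Rp = 0.002928 / 1.599293×10^-4 = 18.3 ohm*cm^2

18.3 ohm*cm^2


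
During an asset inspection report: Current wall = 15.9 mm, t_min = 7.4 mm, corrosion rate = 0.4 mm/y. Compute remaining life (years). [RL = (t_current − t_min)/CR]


Apply the remaining-life relation: RL = (t_current − t_min) / CR
RL = (15.9 − 7.4) / 0.4 = 8.5 / 0.4 = 21.3 years

21.3 years


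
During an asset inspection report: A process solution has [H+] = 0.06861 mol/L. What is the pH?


pH = −log10[H+]
pH = −log10(0.06861) = 1.16

1.16


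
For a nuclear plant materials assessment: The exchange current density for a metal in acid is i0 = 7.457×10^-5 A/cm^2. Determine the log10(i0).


i0 = 7.457×10^-5 A/cm^2
log10(i0) = -4.127

-4.127


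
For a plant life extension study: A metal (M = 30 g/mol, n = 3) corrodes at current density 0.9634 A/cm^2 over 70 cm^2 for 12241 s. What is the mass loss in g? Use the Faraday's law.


Apply Faraday's law: m = i*A*t*M / (n*F)
Total charge passed Q = i*A*t = 0.9634*70*12241 = 825508.558 C
m = Q*M/(n*F) = 825508.558*30/(3*96485) = 85.5582 g

85.5582 g


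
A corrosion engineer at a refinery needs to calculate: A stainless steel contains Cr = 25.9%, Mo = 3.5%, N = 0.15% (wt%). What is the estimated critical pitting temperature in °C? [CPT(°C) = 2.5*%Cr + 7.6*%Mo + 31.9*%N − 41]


Apply the ASTM G48 empirical CPT estimate: CPT(°C) = 2.5*%Cr + 7.6*%Mo + 31.9*%N − 41
2.5*25.9 = 64.75; 7.6*3.5 = 26.6; 31.9*0.15 = 4.785
CPT = 64.75 + 26.6 + 4.785 − 41 = 55.135 °C
Rounded to 0.1 °C: CPT ≈ 55.1 °C

55.1 °C


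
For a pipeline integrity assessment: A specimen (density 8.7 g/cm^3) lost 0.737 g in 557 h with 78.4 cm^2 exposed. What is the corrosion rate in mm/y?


Apply the mm/y weight-loss relation: CR = 87600 * W / (D * A * T)
Numerator: 87600 * 0.737 = 64561.2
Denominator: 8.7 * 78.4 * 557 = 379918.56
CR = 64561.2 / 379918.56 = 0.16993 mm/y

0.16993 mm/y


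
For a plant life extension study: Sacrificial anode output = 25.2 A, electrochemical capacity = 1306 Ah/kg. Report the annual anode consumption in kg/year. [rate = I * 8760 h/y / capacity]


Annual consumption = current * hours per year / capacity
Rate = 25.2 * 8760 / 1306 = 169.0 kg/year

169.0 kg/year


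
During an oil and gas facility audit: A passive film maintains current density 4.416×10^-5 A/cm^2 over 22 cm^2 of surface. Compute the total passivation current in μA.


I = i_pass * A, then convert A → μA (×10^6)
I = 4.416×10^-5 * 22 * 10^6 = 971.52 μA

971.52 μA


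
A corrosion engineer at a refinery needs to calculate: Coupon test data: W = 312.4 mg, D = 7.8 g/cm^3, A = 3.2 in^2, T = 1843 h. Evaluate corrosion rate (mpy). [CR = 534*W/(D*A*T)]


Apply the mpy weight-loss relation: CR = 534 * W / (D * A * T)
Numerator: 534 * 312.4 = 166821.6
Denominator: 7.8 * 3.2 * 1843 = 46001.28
CR = 166821.6 / 46001.28 = 3.62646 mpy

3.62646 mpy


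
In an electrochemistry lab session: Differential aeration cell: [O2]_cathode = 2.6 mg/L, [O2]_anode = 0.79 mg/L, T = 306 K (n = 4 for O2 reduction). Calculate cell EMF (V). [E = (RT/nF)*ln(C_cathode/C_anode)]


Apply the Nernst concentration-cell relation: E = (RT/nF)*ln(C_cathode/C_anode)
RT/nF = 8.314*306/(4*96485) = 0.00659192 V
ln(2.6/0.79) = 1.19123
E = 0.00659192 * 1.19123 = 0.00785 V

0.00785 V


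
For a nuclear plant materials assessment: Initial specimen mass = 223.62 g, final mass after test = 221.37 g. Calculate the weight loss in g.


Weight loss = initial − final
WL = 223.62 − 221.37 = 2.25 g

2.25 g


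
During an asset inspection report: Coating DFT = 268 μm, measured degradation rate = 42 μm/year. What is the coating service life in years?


Service life = thickness / degradation rate
Life = 268 / 42 = 6.4 years

6.4 years


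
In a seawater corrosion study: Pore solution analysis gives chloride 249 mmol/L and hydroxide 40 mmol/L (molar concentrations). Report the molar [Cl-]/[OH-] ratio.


Threshold parameter = [Cl-] / [OH-] (molar basis; both in mmol/L, so units cancel)
Ratio = 249 / 40 = 6.23

6.23


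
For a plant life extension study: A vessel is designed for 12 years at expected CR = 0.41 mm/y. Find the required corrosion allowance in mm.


Corrosion allowance = CR × design life
CA = 0.41 * 12 = 4.92 mm

4.92 mm


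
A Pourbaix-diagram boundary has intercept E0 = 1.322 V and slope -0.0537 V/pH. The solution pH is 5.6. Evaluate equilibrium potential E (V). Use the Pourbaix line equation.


Apply the Pourbaix line equation: E = E0 + slope*pH
E = 1.322 + (-0.0537)*5.6 = 1.322 + (-0.30072) = 1.02128 V
Rounded to 4 decimal places: E = 1.0213 V

1.0213 V


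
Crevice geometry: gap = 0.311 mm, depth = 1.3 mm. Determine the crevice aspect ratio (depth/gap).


Aspect ratio = depth / gap
Ratio = 1.3 / 0.311 = 4.2

4.2


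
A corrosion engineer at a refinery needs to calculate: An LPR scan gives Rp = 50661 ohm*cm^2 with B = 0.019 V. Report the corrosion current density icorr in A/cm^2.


Apply the Stern-Geary relation: icorr = B / Rp
icorr = 0.019 / 50661 = 3.75×10^-7 A/cm^2

3.75×10^-7 A/cm^2


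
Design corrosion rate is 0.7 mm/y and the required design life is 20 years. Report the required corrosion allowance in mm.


Corrosion allowance = CR × design life
CA = 0.7 * 20 = 14.0 mm

14.0 mm


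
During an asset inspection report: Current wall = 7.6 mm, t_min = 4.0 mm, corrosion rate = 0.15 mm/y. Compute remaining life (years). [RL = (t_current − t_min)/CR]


Apply the remaining-life relation: RL = (t_current − t_min) / CR
RL = (7.6 − 4.0) / 0.15 = 3.6 / 0.15 = 24.0 years

24.0 years


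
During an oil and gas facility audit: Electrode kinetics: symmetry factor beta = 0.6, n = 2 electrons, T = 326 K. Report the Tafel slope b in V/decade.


Apply the Tafel slope relation: b = 2.303*R*T/(beta*n*F)
Numerator: 2.303 * 8.314 * 326 = 6241.97
Denominator: 0.6 * 2 * 96485 = 115782.0
b = 6241.97 / 115782.0 = 0.054 V/decade

0.054 V/decade


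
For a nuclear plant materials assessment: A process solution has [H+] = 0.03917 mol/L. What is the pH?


pH = −log10[H+]
pH = −log10(0.03917) = 1.41

1.41


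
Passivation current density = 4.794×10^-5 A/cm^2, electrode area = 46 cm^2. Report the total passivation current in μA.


I = i_pass * A, then convert A → μA (×10^6)
I = 4.794×10^-5 * 46 * 10^6 = 2205.24 μA

2205.24 μA


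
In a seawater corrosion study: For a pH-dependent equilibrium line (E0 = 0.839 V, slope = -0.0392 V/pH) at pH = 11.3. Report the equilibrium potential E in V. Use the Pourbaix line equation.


Apply the Pourbaix line equation: E = E0 + slope*pH
E = 0.839 + (-0.0392)*11.3 = 0.839 + (-0.44296) = 0.39604 V
Rounded to 3 decimal places: E = 0.396 V

0.396 V


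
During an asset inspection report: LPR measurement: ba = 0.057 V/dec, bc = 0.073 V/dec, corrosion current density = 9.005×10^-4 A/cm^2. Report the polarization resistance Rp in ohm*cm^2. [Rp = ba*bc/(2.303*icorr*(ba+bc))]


Apply the Stern-Geary equation: Rp = ba*bc / (2.303*icorr*(ba+bc))
ba*bc = 0.057*0.073 = 0.004161
ba+bc = 0.13; 2.303*icorr*(ba+bc) = 2.303*9.005×10^-4*0.13 = 2.6960069×10^-4
Rp = 0.004161 / 2.6960069×10^-4 = 15.43 ohm*cm^2

15.43 ohm*cm^2


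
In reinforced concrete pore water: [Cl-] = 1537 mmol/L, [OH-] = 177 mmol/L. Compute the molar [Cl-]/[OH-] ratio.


Threshold parameter = [Cl-] / [OH-] (molar basis; both in mmol/L, so units cancel)
Ratio = 1537 / 177 = 8.68

8.68


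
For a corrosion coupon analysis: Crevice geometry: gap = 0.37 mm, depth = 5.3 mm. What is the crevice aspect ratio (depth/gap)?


Aspect ratio = depth / gap
Ratio = 5.3 / 0.37 = 14.3

14.3


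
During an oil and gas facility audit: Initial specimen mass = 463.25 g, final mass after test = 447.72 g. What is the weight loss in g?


Weight loss = initial − final
WL = 463.25 − 447.72 = 15.53 g

15.53 g


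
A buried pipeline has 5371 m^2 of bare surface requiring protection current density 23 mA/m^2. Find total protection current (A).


I = area * current density, then convert mA → A (÷1000)
I = 5371 * 23 / 1000 = 123.53 A

123.53 A


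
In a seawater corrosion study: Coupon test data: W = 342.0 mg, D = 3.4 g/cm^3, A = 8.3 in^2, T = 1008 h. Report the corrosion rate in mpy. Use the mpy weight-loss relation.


Apply the mpy weight-loss relation: CR = 534 * W / (D * A * T)
Numerator: 534 * 342.0 = 182628.0
Denominator: 3.4 * 8.3 * 1008 = 28445.76
CR = 182628.0 / 28445.76 = 6.4202 mpy

6.4202 mpy


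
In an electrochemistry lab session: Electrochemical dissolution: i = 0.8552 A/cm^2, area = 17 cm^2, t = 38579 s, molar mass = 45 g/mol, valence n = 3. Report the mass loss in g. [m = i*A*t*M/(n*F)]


Apply Faraday's law: m = i*A*t*M / (n*F)
Total charge passed Q = i*A*t = 0.8552*17*38579 = 560876.9336 C
m = Q*M/(n*F) = 560876.9336*45/(3*96485) = 87.1965 g

87.1965 g


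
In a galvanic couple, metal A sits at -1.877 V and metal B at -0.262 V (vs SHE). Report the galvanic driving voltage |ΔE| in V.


Driving voltage is the absolute potential difference.
|ΔE| = |-1.877 − (-0.262)| = 1.615 V

1.615 V


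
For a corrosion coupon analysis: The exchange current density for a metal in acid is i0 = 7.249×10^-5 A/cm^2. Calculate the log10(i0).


i0 = 7.249×10^-5 A/cm^2
log10(i0) = -4.14

-4.14


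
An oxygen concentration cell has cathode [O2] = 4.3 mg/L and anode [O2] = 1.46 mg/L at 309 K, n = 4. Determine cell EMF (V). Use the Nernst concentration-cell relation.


Apply the Nernst concentration-cell relation: E = (RT/nF)*ln(C_cathode/C_anode)
RT/nF = 8.314*309/(4*96485) = 0.00665654 V
ln(4.3/1.46) = 1.08018
E = 0.00665654 * 1.08018 = 0.00719 V

0.00719 V


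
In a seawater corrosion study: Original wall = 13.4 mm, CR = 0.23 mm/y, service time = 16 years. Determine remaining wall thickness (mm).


Remaining wall = original − CR × time
t = 13.4 − 0.23*16 = 13.4 − 3.68 = 9.72 mm

9.72 mm


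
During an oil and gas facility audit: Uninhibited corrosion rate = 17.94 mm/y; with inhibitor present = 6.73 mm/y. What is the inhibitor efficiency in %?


Apply the inhibitor-efficiency definition: IE = (CR_blank − CR_inh)/CR_blank × 100
IE = (17.94 − 6.73) / 17.94 × 100
IE = 11.21 / 17.94 × 100 = 62.5 %

62.5 %


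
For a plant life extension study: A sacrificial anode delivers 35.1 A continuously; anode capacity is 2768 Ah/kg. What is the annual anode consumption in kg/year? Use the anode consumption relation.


Annual consumption = current * hours per year / capacity
Rate = 35.1 * 8760 / 2768 = 111.1 kg/year

111.1 kg/year


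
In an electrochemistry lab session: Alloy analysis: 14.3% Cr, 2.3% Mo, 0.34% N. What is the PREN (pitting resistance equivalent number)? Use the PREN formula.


Apply the PREN formula: PREN = Cr + 3.3*Mo + 16*N
PREN = 14.3 + 3.3*2.3 + 16*0.34
PREN = 14.3 + 7.59 + 5.44 = 27.33

27.33


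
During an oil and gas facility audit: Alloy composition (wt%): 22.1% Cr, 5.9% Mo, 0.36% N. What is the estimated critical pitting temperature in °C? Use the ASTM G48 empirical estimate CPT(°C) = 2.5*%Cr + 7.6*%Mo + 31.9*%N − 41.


Apply the ASTM G48 empirical CPT estimate: CPT(°C) = 2.5*%Cr + 7.6*%Mo + 31.9*%N − 41
2.5*22.1 = 55.25; 7.6*5.9 = 44.84; 31.9*0.36 = 11.484
CPT = 55.25 + 44.84 + 11.484 − 41 = 70.574 °C
Rounded to 0.1 °C: CPT ≈ 70.6 °C

70.6 °C


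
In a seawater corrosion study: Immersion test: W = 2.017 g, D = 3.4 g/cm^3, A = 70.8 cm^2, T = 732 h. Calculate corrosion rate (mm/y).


Apply the mm/y weight-loss relation: CR = 87600 * W / (D * A * T)
Numerator: 87600 * 2.017 = 176689.2
Denominator: 3.4 * 70.8 * 732 = 176207.04
CR = 176689.2 / 176207.04 = 1.0027 mm/y

1.0027 mm/y


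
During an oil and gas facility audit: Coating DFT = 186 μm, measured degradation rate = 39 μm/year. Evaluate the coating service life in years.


Service life = thickness / degradation rate
Life = 186 / 39 = 4.8 years

4.8 years


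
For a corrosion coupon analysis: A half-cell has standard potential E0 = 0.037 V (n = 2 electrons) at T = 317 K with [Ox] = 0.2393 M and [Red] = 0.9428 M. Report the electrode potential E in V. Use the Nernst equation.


Apply the Nernst equation: E = E0 + (RT/nF)*ln([Ox]/[Red])
Step 1: RT/nF = 8.314*317/(2*96485) = 0.01365776 V
Step 2: [Ox]/[Red] = 0.2393/0.9428 = 0.253818
Step 3: ln(0.253818) = -1.371138
Step 4: correction = 0.01365776 * -1.371138 = -0.0187 V
E = 0.037 + -0.0187 = 0.0183 V

0.0183 V


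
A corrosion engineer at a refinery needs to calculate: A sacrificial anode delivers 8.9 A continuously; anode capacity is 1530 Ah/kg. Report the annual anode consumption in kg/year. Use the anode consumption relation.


Annual consumption = current * hours per year / capacity
Rate = 8.9 * 8760 / 1530 = 51.0 kg/year

51.0 kg/year


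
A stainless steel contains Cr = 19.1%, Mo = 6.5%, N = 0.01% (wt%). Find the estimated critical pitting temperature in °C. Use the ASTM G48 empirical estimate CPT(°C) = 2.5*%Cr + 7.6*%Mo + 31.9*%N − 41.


Apply the ASTM G48 empirical CPT estimate: CPT(°C) = 2.5*%Cr + 7.6*%Mo + 31.9*%N − 41
2.5*19.1 = 47.75; 7.6*6.5 = 49.4; 31.9*0.01 = 0.319
CPT = 47.75 + 49.4 + 0.319 − 41 = 56.469 °C
Rounded to 0.1 °C: CPT ≈ 56.5 °C

56.5 °C


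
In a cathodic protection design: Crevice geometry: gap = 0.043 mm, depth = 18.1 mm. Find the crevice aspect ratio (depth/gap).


Aspect ratio = depth / gap
Ratio = 18.1 / 0.043 = 420.9

420.9


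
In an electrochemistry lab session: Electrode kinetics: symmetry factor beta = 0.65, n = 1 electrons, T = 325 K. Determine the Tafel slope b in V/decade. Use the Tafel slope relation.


Apply the Tafel slope relation: b = 2.303*R*T/(beta*n*F)
Numerator: 2.303 * 8.314 * 325 = 6222.82
Denominator: 0.65 * 1 * 96485 = 62715.25
b = 6222.82 / 62715.25 = 0.0992 V/decade

0.0992 V/decade


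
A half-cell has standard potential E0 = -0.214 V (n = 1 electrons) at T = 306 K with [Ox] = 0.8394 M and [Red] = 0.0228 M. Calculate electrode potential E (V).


Apply the Nernst equation: E = E0 + (RT/nF)*ln([Ox]/[Red])
Step 1: RT/nF = 8.314*306/(1*96485) = 0.02636766 V
Step 2: [Ox]/[Red] = 0.8394/0.0228 = 36.815789
Step 3: ln(36.815789) = 3.605927
Step 4: correction = 0.02636766 * 3.605927 = 0.095 V
E = -0.214 + 0.095 = -0.119 V

-0.119 V


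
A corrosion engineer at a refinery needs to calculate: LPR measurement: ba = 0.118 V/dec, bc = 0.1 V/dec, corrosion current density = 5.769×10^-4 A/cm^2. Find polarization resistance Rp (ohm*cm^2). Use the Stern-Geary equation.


Apply the Stern-Geary equation: Rp = ba*bc / (2.303*icorr*(ba+bc))
ba*bc = 0.118*0.1 = 0.0118
ba+bc = 0.218; 2.303*icorr*(ba+bc) = 2.303*5.769×10^-4*0.218 = 2.8963495×10^-4
Rp = 0.0118 / 2.8963495×10^-4 = 40.74 ohm*cm^2

40.74 ohm*cm^2


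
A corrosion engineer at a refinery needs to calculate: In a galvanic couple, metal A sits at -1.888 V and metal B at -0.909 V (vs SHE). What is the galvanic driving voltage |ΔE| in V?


Driving voltage is the absolute potential difference.
|ΔE| = |-1.888 − (-0.909)| = 0.979 V

0.979 V


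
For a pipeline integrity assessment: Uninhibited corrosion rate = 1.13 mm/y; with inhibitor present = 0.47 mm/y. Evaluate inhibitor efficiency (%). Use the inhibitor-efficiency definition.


Apply the inhibitor-efficiency definition: IE = (CR_blank − CR_inh)/CR_blank × 100
IE = (1.13 − 0.47) / 1.13 × 100
IE = 0.66 / 1.13 × 100 = 58.4 %

58.4 %


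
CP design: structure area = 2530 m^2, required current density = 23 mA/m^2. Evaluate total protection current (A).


I = area * current density, then convert mA → A (÷1000)
I = 2530 * 23 / 1000 = 58.19 A

58.19 A


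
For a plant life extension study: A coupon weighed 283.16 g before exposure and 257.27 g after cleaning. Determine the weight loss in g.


Weight loss = initial − final
WL = 283.16 − 257.27 = 25.89 g

25.89 g


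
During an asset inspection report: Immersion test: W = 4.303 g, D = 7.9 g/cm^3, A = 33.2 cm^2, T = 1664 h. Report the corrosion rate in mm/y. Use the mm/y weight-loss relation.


Apply the mm/y weight-loss relation: CR = 87600 * W / (D * A * T)
Numerator: 87600 * 4.303 = 376942.8
Denominator: 7.9 * 33.2 * 1664 = 436433.92
CR = 376942.8 / 436433.92 = 0.86369 mm/y

0.86369 mm/y


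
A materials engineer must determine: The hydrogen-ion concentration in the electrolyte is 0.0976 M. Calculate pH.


pH = −log10[H+]
pH = −log10(0.0976) = 1.01

1.01


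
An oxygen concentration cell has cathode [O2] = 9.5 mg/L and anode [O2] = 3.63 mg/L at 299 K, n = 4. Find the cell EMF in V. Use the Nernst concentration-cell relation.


Apply the Nernst concentration-cell relation: E = (RT/nF)*ln(C_cathode/C_anode)
RT/nF = 8.314*299/(4*96485) = 0.00644112 V
ln(9.5/3.63) = 0.96206
E = 0.00644112 * 0.96206 = 0.0062 V

0.0062 V


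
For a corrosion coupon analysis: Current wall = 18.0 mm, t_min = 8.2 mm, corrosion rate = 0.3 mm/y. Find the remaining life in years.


Apply the remaining-life relation: RL = (t_current − t_min) / CR
RL = (18.0 − 8.2) / 0.3 = 9.8 / 0.3 = 32.7 years

32.7 years


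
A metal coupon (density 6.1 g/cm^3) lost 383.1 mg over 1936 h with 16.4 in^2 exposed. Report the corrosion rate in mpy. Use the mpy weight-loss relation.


Apply the mpy weight-loss relation: CR = 534 * W / (D * A * T)
Numerator: 534 * 383.1 = 204575.4
Denominator: 6.1 * 16.4 * 1936 = 193677.44
CR = 204575.4 / 193677.44 = 1.056 mpy

1.056 mpy


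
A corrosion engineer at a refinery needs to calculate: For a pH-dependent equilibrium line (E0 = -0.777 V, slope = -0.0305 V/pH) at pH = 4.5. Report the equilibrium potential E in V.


Apply the Pourbaix line equation: E = E0 + slope*pH
E = -0.777 + (-0.0305)*4.5 = -0.777 + (-0.13725) = -0.91425 V
Rounded to 3 decimal places: E = -0.914 V

-0.914 V


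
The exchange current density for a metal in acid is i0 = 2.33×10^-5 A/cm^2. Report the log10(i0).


i0 = 2.33×10^-5 A/cm^2
log10(i0) = -4.633

-4.633


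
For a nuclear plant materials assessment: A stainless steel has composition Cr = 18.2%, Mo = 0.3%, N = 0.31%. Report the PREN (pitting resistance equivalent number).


Apply the PREN formula: PREN = Cr + 3.3*Mo + 16*N
PREN = 18.2 + 3.3*0.3 + 16*0.31
PREN = 18.2 + 0.99 + 4.96 = 24.15

24.15


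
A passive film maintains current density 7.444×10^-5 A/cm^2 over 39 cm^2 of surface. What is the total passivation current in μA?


I = i_pass * A, then convert A → μA (×10^6)
I = 7.444×10^-5 * 39 * 10^6 = 2903.16 μA

2903.16 μA


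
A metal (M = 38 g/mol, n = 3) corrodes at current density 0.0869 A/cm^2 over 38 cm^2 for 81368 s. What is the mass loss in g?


Apply Faraday's law: m = i*A*t*M / (n*F)
Total charge passed Q = i*A*t = 0.0869*38*81368 = 268693.4096 C
m = Q*M/(n*F) = 268693.4096*38/(3*96485) = 35.27439 g

35.27439 g


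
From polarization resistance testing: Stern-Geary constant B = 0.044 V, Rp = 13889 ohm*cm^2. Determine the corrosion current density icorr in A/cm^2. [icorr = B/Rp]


Apply the Stern-Geary relation: icorr = B / Rp
icorr = 0.044 / 13889 = 3.168×10^-6 A/cm^2

3.168×10^-6 A/cm^2


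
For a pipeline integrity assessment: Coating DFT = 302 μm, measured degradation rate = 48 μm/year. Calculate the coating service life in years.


Service life = thickness / degradation rate
Life = 302 / 48 = 6.3 years

6.3 years


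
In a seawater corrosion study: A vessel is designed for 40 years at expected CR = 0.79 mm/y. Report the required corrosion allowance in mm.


Corrosion allowance = CR × design life
CA = 0.79 * 40 = 31.6 mm

31.6 mm


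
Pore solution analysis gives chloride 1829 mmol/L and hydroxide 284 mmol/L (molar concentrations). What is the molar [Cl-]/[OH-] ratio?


Threshold parameter = [Cl-] / [OH-] (molar basis; both in mmol/L, so units cancel)
Ratio = 1829 / 284 = 6.44

6.44


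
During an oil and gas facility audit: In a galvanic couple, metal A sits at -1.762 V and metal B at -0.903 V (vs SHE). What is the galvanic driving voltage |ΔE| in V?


Driving voltage is the absolute potential difference.
|ΔE| = |-1.762 − (-0.903)| = 0.859 V

0.859 V


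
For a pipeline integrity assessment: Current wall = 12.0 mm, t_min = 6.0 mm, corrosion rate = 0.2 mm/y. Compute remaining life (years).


Apply the remaining-life relation: RL = (t_current − t_min) / CR
RL = (12.0 − 6.0) / 0.2 = 6.0 / 0.2 = 30.0 years

30.0 years


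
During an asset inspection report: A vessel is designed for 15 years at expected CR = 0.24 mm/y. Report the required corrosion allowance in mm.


Corrosion allowance = CR × design life
CA = 0.24 * 15 = 3.6 mm

3.6 mm


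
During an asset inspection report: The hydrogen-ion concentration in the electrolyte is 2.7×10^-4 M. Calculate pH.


pH = −log10[H+]
pH = −log10(2.7×10^-4) = 3.57

3.57


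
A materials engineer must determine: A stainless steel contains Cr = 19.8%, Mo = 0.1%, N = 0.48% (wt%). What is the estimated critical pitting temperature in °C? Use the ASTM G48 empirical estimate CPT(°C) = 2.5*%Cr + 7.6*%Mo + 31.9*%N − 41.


Apply the ASTM G48 empirical CPT estimate: CPT(°C) = 2.5*%Cr + 7.6*%Mo + 31.9*%N − 41
2.5*19.8 = 49.5; 7.6*0.1 = 0.76; 31.9*0.48 = 15.312
CPT = 49.5 + 0.76 + 15.312 − 41 = 24.572 °C
Rounded to 0.1 °C: CPT ≈ 24.6 °C

24.6 °C


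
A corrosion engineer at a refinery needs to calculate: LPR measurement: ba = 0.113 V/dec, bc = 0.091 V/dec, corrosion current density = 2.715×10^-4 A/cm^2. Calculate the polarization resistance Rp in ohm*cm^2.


Apply the Stern-Geary equation: Rp = ba*bc / (2.303*icorr*(ba+bc))
ba*bc = 0.113*0.091 = 0.010283
ba+bc = 0.204; 2.303*icorr*(ba+bc) = 2.303*2.715×10^-4*0.204 = 1.2755396×10^-4
Rp = 0.010283 / 1.2755396×10^-4 = 80.62 ohm*cm^2

80.62 ohm*cm^2


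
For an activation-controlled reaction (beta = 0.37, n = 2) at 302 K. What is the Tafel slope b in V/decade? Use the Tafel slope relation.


Apply the Tafel slope relation: b = 2.303*R*T/(beta*n*F)
Numerator: 2.303 * 8.314 * 302 = 5782.44
Denominator: 0.37 * 2 * 96485 = 71398.9
b = 5782.44 / 71398.9 = 0.081 V/decade

0.081 V/decade


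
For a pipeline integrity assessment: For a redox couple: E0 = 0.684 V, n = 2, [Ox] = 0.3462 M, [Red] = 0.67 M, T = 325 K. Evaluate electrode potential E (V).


Apply the Nernst equation: E = E0 + (RT/nF)*ln([Ox]/[Red])
Step 1: RT/nF = 8.314*325/(2*96485) = 0.01400244 V
Step 2: [Ox]/[Red] = 0.3462/0.67 = 0.516716
Step 3: ln(0.516716) = -0.660262
Step 4: correction = 0.01400244 * -0.660262 = -0.0092 V
E = 0.684 + -0.0092 = 0.6748 V

0.6748 V


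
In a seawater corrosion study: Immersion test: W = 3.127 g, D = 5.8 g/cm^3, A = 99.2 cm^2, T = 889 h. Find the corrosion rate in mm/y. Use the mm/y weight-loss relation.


Apply the mm/y weight-loss relation: CR = 87600 * W / (D * A * T)
Numerator: 87600 * 3.127 = 273925.2
Denominator: 5.8 * 99.2 * 889 = 511495.04
CR = 273925.2 / 511495.04 = 0.5355 mm/y

0.5355 mm/y


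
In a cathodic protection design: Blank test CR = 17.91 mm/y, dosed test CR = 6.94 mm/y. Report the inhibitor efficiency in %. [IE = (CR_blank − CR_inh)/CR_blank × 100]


Apply the inhibitor-efficiency definition: IE = (CR_blank − CR_inh)/CR_blank × 100
IE = (17.91 − 6.94) / 17.91 × 100
IE = 10.97 / 17.91 × 100 = 61.3 %

61.3 %


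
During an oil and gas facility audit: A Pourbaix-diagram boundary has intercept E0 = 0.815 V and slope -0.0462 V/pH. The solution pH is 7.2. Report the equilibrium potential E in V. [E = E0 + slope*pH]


Apply the Pourbaix line equation: E = E0 + slope*pH
E = 0.815 + (-0.0462)*7.2 = 0.815 + (-0.33264) = 0.48236 V
Rounded to 3 decimal places: E = 0.482 V

0.482 V


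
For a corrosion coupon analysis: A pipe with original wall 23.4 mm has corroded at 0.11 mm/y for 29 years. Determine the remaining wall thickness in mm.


Remaining wall = original − CR × time
t = 23.4 − 0.11*29 = 23.4 − 3.19 = 20.21 mm

20.21 mm


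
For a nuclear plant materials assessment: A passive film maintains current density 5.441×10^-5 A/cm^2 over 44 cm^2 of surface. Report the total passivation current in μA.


I = i_pass * A, then convert A → μA (×10^6)
I = 5.441×10^-5 * 44 * 10^6 = 2394.04 μA

2394.04 μA


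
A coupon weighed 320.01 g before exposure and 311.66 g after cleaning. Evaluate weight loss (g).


Weight loss = initial − final
WL = 320.01 − 311.66 = 8.35 g

8.35 g


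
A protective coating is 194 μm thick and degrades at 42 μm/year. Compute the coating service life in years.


Service life = thickness / degradation rate
Life = 194 / 42 = 4.6 years

4.6 years


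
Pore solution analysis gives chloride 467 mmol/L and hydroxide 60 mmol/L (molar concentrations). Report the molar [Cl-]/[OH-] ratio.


Threshold parameter = [Cl-] / [OH-] (molar basis; both in mmol/L, so units cancel)
Ratio = 467 / 60 = 7.78

7.78


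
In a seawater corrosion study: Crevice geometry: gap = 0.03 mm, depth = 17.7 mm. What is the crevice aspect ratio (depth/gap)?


Aspect ratio = depth / gap
Ratio = 17.7 / 0.03 = 590.0

590.0


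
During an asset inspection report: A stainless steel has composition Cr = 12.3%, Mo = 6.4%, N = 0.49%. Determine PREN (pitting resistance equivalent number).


Apply the PREN formula: PREN = Cr + 3.3*Mo + 16*N
PREN = 12.3 + 3.3*6.4 + 16*0.49
PREN = 12.3 + 21.12 + 7.84 = 41.26

41.26


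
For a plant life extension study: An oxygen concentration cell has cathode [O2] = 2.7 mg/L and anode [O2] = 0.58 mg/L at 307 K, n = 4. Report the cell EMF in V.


Apply the Nernst concentration-cell relation: E = (RT/nF)*ln(C_cathode/C_anode)
RT/nF = 8.314*307/(4*96485) = 0.00661346 V
ln(2.7/0.58) = 1.53798
E = 0.00661346 * 1.53798 = 0.01017 V

0.01017 V


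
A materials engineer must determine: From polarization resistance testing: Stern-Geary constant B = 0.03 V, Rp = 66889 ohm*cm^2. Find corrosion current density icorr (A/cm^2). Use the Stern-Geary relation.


Apply the Stern-Geary relation: icorr = B / Rp
icorr = 0.03 / 66889 = 4.485×10^-7 A/cm^2

4.485×10^-7 A/cm^2


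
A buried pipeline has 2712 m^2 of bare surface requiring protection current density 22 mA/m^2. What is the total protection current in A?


I = area * current density, then convert mA → A (÷1000)
I = 2712 * 22 / 1000 = 59.66 A

59.66 A


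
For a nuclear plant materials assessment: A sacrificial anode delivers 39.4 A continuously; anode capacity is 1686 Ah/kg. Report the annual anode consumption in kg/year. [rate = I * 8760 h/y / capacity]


Annual consumption = current * hours per year / capacity
Rate = 39.4 * 8760 / 1686 = 204.7 kg/year

204.7 kg/year


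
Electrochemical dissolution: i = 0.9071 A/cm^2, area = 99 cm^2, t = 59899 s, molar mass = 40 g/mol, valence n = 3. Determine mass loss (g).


Apply Faraday's law: m = i*A*t*M / (n*F)
Total charge passed Q = i*A*t = 0.9071*99*59899 = 5379103.9071 C
m = Q*M/(n*F) = 5379103.9071*40/(3*96485) = 743.3423 g

743.3423 g


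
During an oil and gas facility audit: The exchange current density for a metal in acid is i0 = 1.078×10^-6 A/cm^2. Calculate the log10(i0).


i0 = 1.078×10^-6 A/cm^2
log10(i0) = -5.967

-5.967


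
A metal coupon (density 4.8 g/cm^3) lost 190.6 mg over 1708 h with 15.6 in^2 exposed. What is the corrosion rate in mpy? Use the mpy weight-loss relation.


Apply the mpy weight-loss relation: CR = 534 * W / (D * A * T)
Numerator: 534 * 190.6 = 101780.4
Denominator: 4.8 * 15.6 * 1708 = 127895.04
CR = 101780.4 / 127895.04 = 0.79581 mpy

0.79581 mpy


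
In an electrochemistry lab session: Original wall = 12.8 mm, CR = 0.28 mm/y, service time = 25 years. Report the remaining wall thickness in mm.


Remaining wall = original − CR × time
t = 12.8 − 0.28*25 = 12.8 − 7.0 = 5.8 mm

5.8 mm


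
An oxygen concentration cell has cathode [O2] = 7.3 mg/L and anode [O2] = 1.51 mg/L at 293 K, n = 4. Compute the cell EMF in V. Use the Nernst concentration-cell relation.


Apply the Nernst concentration-cell relation: E = (RT/nF)*ln(C_cathode/C_anode)
RT/nF = 8.314*293/(4*96485) = 0.00631187 V
ln(7.3/1.51) = 1.57576
E = 0.00631187 * 1.57576 = 0.00995 V

0.00995 V


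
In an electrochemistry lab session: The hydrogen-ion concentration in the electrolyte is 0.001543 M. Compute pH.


pH = −log10[H+]
pH = −log10(0.001543) = 2.81

2.81


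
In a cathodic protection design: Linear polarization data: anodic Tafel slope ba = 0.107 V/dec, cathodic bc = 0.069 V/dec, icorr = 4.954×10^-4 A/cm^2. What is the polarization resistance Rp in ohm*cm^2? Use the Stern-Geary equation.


Apply the Stern-Geary equation: Rp = ba*bc / (2.303*icorr*(ba+bc))
ba*bc = 0.107*0.069 = 0.007383
ba+bc = 0.176; 2.303*icorr*(ba+bc) = 2.303*4.954×10^-4*0.176 = 2.0079949×10^-4
Rp = 0.007383 / 2.0079949×10^-4 = 36.8 ohm*cm^2

36.8 ohm*cm^2


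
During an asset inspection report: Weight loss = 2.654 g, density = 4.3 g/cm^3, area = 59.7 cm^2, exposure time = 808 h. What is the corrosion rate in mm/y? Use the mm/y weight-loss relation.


Apply the mm/y weight-loss relation: CR = 87600 * W / (D * A * T)
Numerator: 87600 * 2.654 = 232490.4
Denominator: 4.3 * 59.7 * 808 = 207421.68
CR = 232490.4 / 207421.68 = 1.12086 mm/y

1.12086 mm/y


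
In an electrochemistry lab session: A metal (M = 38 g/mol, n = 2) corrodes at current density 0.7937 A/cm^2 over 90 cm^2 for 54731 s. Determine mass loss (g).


Apply Faraday's law: m = i*A*t*M / (n*F)
Total charge passed Q = i*A*t = 0.7937*90*54731 = 3909599.523 C
m = Q*M/(n*F) = 3909599.523*38/(2*96485) = 769.8854 g

769.8854 g


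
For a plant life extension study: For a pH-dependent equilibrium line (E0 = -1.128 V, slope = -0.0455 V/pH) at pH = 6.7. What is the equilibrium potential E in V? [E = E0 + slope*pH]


Apply the Pourbaix line equation: E = E0 + slope*pH
E = -1.128 + (-0.0455)*6.7 = -1.128 + (-0.30485) = -1.43285 V
Rounded to 4 decimal places: E = -1.4329 V

-1.4329 V


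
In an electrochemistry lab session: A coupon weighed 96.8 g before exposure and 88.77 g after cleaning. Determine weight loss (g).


Weight loss = initial − final
WL = 96.8 − 88.77 = 8.03 g

8.03 g


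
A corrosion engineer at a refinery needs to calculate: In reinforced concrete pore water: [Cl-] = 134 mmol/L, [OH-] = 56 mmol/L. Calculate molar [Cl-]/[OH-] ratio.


Threshold parameter = [Cl-] / [OH-] (molar basis; both in mmol/L, so units cancel)
Ratio = 134 / 56 = 2.39

2.39


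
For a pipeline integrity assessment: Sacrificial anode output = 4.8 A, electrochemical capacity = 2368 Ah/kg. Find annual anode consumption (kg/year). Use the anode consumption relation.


Annual consumption = current * hours per year / capacity
Rate = 4.8 * 8760 / 2368 = 17.8 kg/year

17.8 kg/year


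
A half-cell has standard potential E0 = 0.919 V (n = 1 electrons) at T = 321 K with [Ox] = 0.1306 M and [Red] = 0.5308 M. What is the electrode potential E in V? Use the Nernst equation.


Apply the Nernst equation: E = E0 + (RT/nF)*ln([Ox]/[Red])
Step 1: RT/nF = 8.314*321/(1*96485) = 0.0276602 V
Step 2: [Ox]/[Red] = 0.1306/0.5308 = 0.246044
Step 3: ln(0.246044) = -1.402245
Step 4: correction = 0.0276602 * -1.402245 = -0.039 V
E = 0.919 + -0.039 = 0.88 V

0.88 V


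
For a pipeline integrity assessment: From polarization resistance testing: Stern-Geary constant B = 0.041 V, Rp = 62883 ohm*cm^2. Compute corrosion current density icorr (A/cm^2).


Apply the Stern-Geary relation: icorr = B / Rp
icorr = 0.041 / 62883 = 6.52×10^-7 A/cm^2

6.52×10^-7 A/cm^2


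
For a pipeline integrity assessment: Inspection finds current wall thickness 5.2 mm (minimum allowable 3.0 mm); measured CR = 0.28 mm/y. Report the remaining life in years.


Apply the remaining-life relation: RL = (t_current − t_min) / CR
RL = (5.2 − 3.0) / 0.28 = 2.2 / 0.28 = 7.9 years

7.9 years


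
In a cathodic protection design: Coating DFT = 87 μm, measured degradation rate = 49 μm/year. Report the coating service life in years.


Service life = thickness / degradation rate
Life = 87 / 49 = 1.8 years

1.8 years


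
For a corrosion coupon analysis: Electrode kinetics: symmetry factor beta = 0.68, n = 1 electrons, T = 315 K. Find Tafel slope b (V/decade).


Apply the Tafel slope relation: b = 2.303*R*T/(beta*n*F)
Numerator: 2.303 * 8.314 * 315 = 6031.35
Denominator: 0.68 * 1 * 96485 = 65609.8
b = 6031.35 / 65609.8 = 0.092 V/decade

0.092 V/decade


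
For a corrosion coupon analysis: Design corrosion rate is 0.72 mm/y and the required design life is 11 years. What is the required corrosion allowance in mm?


Corrosion allowance = CR × design life
CA = 0.72 * 11 = 7.92 mm

7.92 mm


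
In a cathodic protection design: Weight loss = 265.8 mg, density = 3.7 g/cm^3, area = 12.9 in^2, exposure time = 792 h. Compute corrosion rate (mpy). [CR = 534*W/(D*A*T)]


Apply the mpy weight-loss relation: CR = 534 * W / (D * A * T)
Numerator: 534 * 265.8 = 141937.2
Denominator: 3.7 * 12.9 * 792 = 37802.16
CR = 141937.2 / 37802.16 = 3.75474 mpy

3.75474 mpy


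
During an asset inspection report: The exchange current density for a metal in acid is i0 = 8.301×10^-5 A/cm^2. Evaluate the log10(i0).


i0 = 8.301×10^-5 A/cm^2
log10(i0) = -4.081

-4.081


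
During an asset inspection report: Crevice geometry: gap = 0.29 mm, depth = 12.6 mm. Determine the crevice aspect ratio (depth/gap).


Aspect ratio = depth / gap
Ratio = 12.6 / 0.29 = 43.4

43.4


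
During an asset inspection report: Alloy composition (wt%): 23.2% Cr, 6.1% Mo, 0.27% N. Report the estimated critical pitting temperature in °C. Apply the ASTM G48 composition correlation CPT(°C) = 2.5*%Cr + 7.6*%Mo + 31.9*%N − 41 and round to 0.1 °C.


Apply the ASTM G48 empirical CPT estimate: CPT(°C) = 2.5*%Cr + 7.6*%Mo + 31.9*%N − 41
2.5*23.2 = 58; 7.6*6.1 = 46.36; 31.9*0.27 = 8.613
CPT = 58 + 46.36 + 8.613 − 41 = 71.973 °C
Rounded to 0.1 °C: CPT ≈ 72.0 °C

72.0 °C


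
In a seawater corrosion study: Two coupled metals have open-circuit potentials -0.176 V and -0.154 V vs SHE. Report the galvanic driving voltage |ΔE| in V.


Driving voltage is the absolute potential difference.
|ΔE| = |-0.176 − (-0.154)| = 0.022 V

0.022 V


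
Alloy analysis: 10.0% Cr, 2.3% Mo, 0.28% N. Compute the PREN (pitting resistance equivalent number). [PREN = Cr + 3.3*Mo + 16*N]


Apply the PREN formula: PREN = Cr + 3.3*Mo + 16*N
PREN = 10.0 + 3.3*2.3 + 16*0.28
PREN = 10.0 + 7.59 + 4.48 = 22.07

22.07


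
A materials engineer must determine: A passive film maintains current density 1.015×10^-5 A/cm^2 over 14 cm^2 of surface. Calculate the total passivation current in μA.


I = i_pass * A, then convert A → μA (×10^6)
I = 1.015×10^-5 * 14 * 10^6 = 142.1 μA

142.1 μA


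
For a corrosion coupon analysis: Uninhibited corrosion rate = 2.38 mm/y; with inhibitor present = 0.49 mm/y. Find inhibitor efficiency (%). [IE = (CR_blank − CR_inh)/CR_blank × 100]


Apply the inhibitor-efficiency definition: IE = (CR_blank − CR_inh)/CR_blank × 100
IE = (2.38 − 0.49) / 2.38 × 100
IE = 1.89 / 2.38 × 100 = 79.4 %

79.4 %
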